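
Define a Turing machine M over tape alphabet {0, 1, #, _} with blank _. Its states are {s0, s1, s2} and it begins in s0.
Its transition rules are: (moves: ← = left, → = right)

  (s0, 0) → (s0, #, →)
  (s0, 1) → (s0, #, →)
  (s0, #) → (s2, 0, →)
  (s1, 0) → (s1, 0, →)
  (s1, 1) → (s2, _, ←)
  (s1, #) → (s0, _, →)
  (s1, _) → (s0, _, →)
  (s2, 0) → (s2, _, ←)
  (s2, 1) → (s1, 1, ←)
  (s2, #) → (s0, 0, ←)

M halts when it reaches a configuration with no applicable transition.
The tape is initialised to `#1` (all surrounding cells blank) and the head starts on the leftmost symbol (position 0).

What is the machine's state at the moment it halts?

state=s0 head=0 tape=_[#]1   (s0,#)→(s2,0,→)
state=s2 head=1 tape=_0[1]   (s2,1)→(s1,1,←)
state=s1 head=0 tape=_[0]1   (s1,0)→(s1,0,→)
state=s1 head=1 tape=_0[1]   (s1,1)→(s2,_,←)
state=s2 head=0 tape=_[0]_   (s2,0)→(s2,_,←)
state=s2 head=-1 tape=[_]__
No transition is defined for (s2, _); M halts in state s2.

s2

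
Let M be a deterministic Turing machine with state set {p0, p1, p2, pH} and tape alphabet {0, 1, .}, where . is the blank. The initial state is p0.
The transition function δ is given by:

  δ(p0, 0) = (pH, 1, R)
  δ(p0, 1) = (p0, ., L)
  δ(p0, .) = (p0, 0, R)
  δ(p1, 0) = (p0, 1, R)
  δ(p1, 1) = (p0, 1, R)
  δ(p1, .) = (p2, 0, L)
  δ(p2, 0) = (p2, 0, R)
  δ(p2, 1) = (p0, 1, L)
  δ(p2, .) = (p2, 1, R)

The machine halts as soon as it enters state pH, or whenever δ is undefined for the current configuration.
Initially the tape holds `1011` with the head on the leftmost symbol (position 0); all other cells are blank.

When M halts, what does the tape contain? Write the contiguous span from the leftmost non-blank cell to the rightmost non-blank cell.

00111

state=p0 head=0 tape=.[1]011   (p0,1)→(p0,.,L)
state=p0 head=-1 tape=[.].011   (p0,.)→(p0,0,R)
state=p0 head=0 tape=0[.]011   (p0,.)→(p0,0,R)
state=p0 head=1 tape=00[0]11   (p0,0)→(pH,1,R)
state=pH head=2 tape=001[1]1
The non-blank tape span at halt is 00111.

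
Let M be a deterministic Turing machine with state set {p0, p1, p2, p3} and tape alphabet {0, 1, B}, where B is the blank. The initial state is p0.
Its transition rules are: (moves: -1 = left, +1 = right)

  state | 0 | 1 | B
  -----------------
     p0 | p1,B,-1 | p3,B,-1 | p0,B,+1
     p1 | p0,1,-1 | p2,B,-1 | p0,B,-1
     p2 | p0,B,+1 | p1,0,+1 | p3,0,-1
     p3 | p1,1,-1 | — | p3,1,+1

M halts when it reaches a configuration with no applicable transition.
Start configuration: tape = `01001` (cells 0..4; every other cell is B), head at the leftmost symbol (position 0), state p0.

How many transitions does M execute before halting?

34

state=p0 head=0 tape=BB[0]1001   (p0,0)→(p1,B,-1)
state=p1 head=-1 tape=B[B]B1001   (p1,B)→(p0,B,-1)
state=p0 head=-2 tape=[B]BB1001   (p0,B)→(p0,B,+1)
state=p0 head=-1 tape=B[B]B1001   (p0,B)→(p0,B,+1)
state=p0 head=0 tape=BB[B]1001   (p0,B)→(p0,B,+1)
state=p0 head=1 tape=BBB[1]001   (p0,1)→(p3,B,-1)
state=p3 head=0 tape=BB[B]B001   (p3,B)→(p3,1,+1)
state=p3 head=1 tape=BB1[B]001   (p3,B)→(p3,1,+1)
state=p3 head=2 tape=BB11[0]01   (p3,0)→(p1,1,-1)
state=p1 head=1 tape=BB1[1]101   (p1,1)→(p2,B,-1)
state=p2 head=0 tape=BB[1]B101   (p2,1)→(p1,0,+1)
state=p1 head=1 tape=BB0[B]101   (p1,B)→(p0,B,-1)
state=p0 head=0 tape=BB[0]B101   (p0,0)→(p1,B,-1)
state=p1 head=-1 tape=B[B]BB101   (p1,B)→(p0,B,-1)
state=p0 head=-2 tape=[B]BBB101   (p0,B)→(p0,B,+1)
state=p0 head=-1 tape=B[B]BB101   (p0,B)→(p0,B,+1)
state=p0 head=0 tape=BB[B]B101   (p0,B)→(p0,B,+1)
state=p0 head=1 tape=BBB[B]101   (p0,B)→(p0,B,+1)
state=p0 head=2 tape=BBBB[1]01   (p0,1)→(p3,B,-1)
state=p3 head=1 tape=BBB[B]B01   (p3,B)→(p3,1,+1)
state=p3 head=2 tape=BBB1[B]01   (p3,B)→(p3,1,+1)
state=p3 head=3 tape=BBB11[0]1   (p3,0)→(p1,1,-1)
state=p1 head=2 tape=BBB1[1]11   (p1,1)→(p2,B,-1)
state=p2 head=1 tape=BBB[1]B11   (p2,1)→(p1,0,+1)
state=p1 head=2 tape=BBB0[B]11   (p1,B)→(p0,B,-1)
state=p0 head=1 tape=BBB[0]B11   (p0,0)→(p1,B,-1)
state=p1 head=0 tape=BB[B]BB11   (p1,B)→(p0,B,-1)
state=p0 head=-1 tape=B[B]BBB11   (p0,B)→(p0,B,+1)
state=p0 head=0 tape=BB[B]BB11   (p0,B)→(p0,B,+1)
state=p0 head=1 tape=BBB[B]B11   (p0,B)→(p0,B,+1)
state=p0 head=2 tape=BBBB[B]11   (p0,B)→(p0,B,+1)
state=p0 head=3 tape=BBBBB[1]1   (p0,1)→(p3,B,-1)
state=p3 head=2 tape=BBBB[B]B1   (p3,B)→(p3,1,+1)
state=p3 head=3 tape=BBBB1[B]1   (p3,B)→(p3,1,+1)
state=p3 head=4 tape=BBBB11[1]
M halts after 34 transitions.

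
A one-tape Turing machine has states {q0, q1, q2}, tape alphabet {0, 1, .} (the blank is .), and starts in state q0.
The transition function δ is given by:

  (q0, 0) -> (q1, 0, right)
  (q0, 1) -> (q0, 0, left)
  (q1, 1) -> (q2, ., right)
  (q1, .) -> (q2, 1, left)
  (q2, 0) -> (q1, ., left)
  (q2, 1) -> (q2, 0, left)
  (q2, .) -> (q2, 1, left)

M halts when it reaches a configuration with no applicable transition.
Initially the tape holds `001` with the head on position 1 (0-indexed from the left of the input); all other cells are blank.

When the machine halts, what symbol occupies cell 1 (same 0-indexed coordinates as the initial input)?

.

state=q0 head=1 tape=0[0]1.   (q0,0)→(q1,0,right)
state=q1 head=2 tape=00[1].   (q1,1)→(q2,.,right)
state=q2 head=3 tape=00.[.]   (q2,.)→(q2,1,left)
state=q2 head=2 tape=00[.]1   (q2,.)→(q2,1,left)
state=q2 head=1 tape=0[0]11   (q2,0)→(q1,.,left)
state=q1 head=0 tape=[0].11
Cell 1 holds . when M halts.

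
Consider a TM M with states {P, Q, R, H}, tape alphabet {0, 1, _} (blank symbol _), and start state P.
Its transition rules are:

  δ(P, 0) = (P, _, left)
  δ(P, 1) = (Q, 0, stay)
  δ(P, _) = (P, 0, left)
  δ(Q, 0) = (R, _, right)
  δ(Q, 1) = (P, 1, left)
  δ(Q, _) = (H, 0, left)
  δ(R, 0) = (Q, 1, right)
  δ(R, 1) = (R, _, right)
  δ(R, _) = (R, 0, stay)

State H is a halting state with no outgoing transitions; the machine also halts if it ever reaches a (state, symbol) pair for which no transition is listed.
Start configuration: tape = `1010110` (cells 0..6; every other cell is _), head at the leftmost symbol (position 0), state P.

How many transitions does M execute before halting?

15

P | [1]010110_   read 1 → write 0, move stay, go to Q
Q | [0]010110_   read 0 → write _, move right, go to R
R | _[0]10110_   read 0 → write 1, move right, go to Q
Q | _1[1]0110_   read 1 → write 1, move left, go to P
P | _[1]10110_   read 1 → write 0, move stay, go to Q
Q | _[0]10110_   read 0 → write _, move right, go to R
R | __[1]0110_   read 1 → write _, move right, go to R
R | ___[0]110_   read 0 → write 1, move right, go to Q
Q | ___1[1]10_   read 1 → write 1, move left, go to P
P | ___[1]110_   read 1 → write 0, move stay, go to Q
Q | ___[0]110_   read 0 → write _, move right, go to R
R | ____[1]10_   read 1 → write _, move right, go to R
R | _____[1]0_   read 1 → write _, move right, go to R
R | ______[0]_   read 0 → write 1, move right, go to Q
Q | ______1[_]   read _ → write 0, move left, go to H
H | ______[1]0
M halts after 15 transitions.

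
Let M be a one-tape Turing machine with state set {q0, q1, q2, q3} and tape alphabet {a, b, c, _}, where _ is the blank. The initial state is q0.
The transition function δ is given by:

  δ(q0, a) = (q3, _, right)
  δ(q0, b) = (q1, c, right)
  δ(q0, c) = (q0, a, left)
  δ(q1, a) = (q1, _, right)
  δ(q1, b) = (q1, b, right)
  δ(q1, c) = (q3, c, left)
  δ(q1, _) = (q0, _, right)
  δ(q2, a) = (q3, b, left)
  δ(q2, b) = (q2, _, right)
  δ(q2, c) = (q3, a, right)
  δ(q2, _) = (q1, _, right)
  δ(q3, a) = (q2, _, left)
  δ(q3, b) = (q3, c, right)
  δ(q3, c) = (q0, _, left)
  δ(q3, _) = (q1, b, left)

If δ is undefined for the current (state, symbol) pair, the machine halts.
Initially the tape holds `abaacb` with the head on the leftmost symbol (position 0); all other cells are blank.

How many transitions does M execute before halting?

21

state=q0 head=0 tape=[a]baacb__   (q0,a)→(q3,_,right)
state=q3 head=1 tape=_[b]aacb__   (q3,b)→(q3,c,right)
state=q3 head=2 tape=_c[a]acb__   (q3,a)→(q2,_,left)
state=q2 head=1 tape=_[c]_acb__   (q2,c)→(q3,a,right)
state=q3 head=2 tape=_a[_]acb__   (q3,_)→(q1,b,left)
state=q1 head=1 tape=_[a]bacb__   (q1,a)→(q1,_,right)
state=q1 head=2 tape=__[b]acb__   (q1,b)→(q1,b,right)
state=q1 head=3 tape=__b[a]cb__   (q1,a)→(q1,_,right)
state=q1 head=4 tape=__b_[c]b__   (q1,c)→(q3,c,left)
state=q3 head=3 tape=__b[_]cb__   (q3,_)→(q1,b,left)
state=q1 head=2 tape=__[b]bcb__   (q1,b)→(q1,b,right)
state=q1 head=3 tape=__b[b]cb__   (q1,b)→(q1,b,right)
state=q1 head=4 tape=__bb[c]b__   (q1,c)→(q3,c,left)
state=q3 head=3 tape=__b[b]cb__   (q3,b)→(q3,c,right)
state=q3 head=4 tape=__bc[c]b__   (q3,c)→(q0,_,left)
state=q0 head=3 tape=__b[c]_b__   (q0,c)→(q0,a,left)
state=q0 head=2 tape=__[b]a_b__   (q0,b)→(q1,c,right)
state=q1 head=3 tape=__c[a]_b__   (q1,a)→(q1,_,right)
state=q1 head=4 tape=__c_[_]b__   (q1,_)→(q0,_,right)
state=q0 head=5 tape=__c__[b]__   (q0,b)→(q1,c,right)
state=q1 head=6 tape=__c__c[_]_   (q1,_)→(q0,_,right)
state=q0 head=7 tape=__c__c_[_]
M halts after 21 transitions.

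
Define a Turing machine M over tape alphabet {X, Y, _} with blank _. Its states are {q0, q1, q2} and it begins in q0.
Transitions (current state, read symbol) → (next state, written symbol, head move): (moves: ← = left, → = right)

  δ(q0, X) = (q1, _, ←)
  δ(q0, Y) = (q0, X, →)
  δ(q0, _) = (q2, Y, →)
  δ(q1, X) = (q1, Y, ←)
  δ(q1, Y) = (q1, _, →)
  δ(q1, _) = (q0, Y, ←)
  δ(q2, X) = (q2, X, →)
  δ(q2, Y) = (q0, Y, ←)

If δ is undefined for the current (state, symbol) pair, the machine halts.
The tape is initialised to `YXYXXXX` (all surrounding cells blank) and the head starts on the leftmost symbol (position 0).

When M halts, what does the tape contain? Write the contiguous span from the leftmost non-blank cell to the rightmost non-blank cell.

q0 | ____[Y]XYXXXX_   read Y → write X, move →, go to q0
q0 | ____X[X]YXXXX_   read X → write _, move ←, go to q1
q1 | ____[X]_YXXXX_   read X → write Y, move ←, go to q1
q1 | ___[_]Y_YXXXX_   read _ → write Y, move ←, go to q0
q0 | __[_]YY_YXXXX_   read _ → write Y, move →, go to q2
q2 | __Y[Y]Y_YXXXX_   read Y → write Y, move ←, go to q0
q0 | __[Y]YY_YXXXX_   read Y → write X, move →, go to q0
q0 | __X[Y]Y_YXXXX_   read Y → write X, move →, go to q0
q0 | __XX[Y]_YXXXX_   read Y → write X, move →, go to q0
q0 | __XXX[_]YXXXX_   read _ → write Y, move →, go to q2
q2 | __XXXY[Y]XXXX_   read Y → write Y, move ←, go to q0
q0 | __XXX[Y]YXXXX_   read Y → write X, move →, go to q0
q0 | __XXXX[Y]XXXX_   read Y → write X, move →, go to q0
q0 | __XXXXX[X]XXX_   read X → write _, move ←, go to q1
q1 | __XXXX[X]_XXX_   read X → write Y, move ←, go to q1
q1 | __XXX[X]Y_XXX_   read X → write Y, move ←, go to q1
q1 | __XX[X]YY_XXX_   read X → write Y, move ←, go to q1
q1 | __X[X]YYY_XXX_   read X → write Y, move ←, go to q1
q1 | __[X]YYYY_XXX_   read X → write Y, move ←, go to q1
q1 | _[_]YYYYY_XXX_   read _ → write Y, move ←, go to q0
q0 | [_]YYYYYY_XXX_   read _ → write Y, move →, go to q2
q2 | Y[Y]YYYYY_XXX_   read Y → write Y, move ←, go to q0
q0 | [Y]YYYYYY_XXX_   read Y → write X, move →, go to q0
q0 | X[Y]YYYYY_XXX_   read Y → write X, move →, go to q0
q0 | XX[Y]YYYY_XXX_   read Y → write X, move →, go to q0
q0 | XXX[Y]YYY_XXX_   read Y → write X, move →, go to q0
q0 | XXXX[Y]YY_XXX_   read Y → write X, move →, go to q0
q0 | XXXXX[Y]Y_XXX_   read Y → write X, move →, go to q0
q0 | XXXXXX[Y]_XXX_   read Y → write X, move →, go to q0
q0 | XXXXXXX[_]XXX_   read _ → write Y, move →, go to q2
q2 | XXXXXXXY[X]XX_   read X → write X, move →, go to q2
q2 | XXXXXXXYX[X]X_   read X → write X, move →, go to q2
q2 | XXXXXXXYXX[X]_   read X → write X, move →, go to q2
q2 | XXXXXXXYXXX[_]
The non-blank tape span at halt is XXXXXXXYXXX.

XXXXXXXYXXX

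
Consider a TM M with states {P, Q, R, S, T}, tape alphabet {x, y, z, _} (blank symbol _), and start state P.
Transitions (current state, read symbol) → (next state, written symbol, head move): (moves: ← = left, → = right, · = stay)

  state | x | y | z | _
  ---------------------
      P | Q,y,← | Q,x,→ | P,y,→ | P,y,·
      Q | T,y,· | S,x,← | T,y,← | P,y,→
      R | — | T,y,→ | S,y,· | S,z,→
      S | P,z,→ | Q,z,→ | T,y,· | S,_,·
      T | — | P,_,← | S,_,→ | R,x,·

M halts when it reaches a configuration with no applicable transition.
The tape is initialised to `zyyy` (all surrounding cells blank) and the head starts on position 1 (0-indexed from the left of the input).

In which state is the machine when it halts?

R

state=P head=1 tape=_z[y]yy   (P,y)→(Q,x,→)
state=Q head=2 tape=_zx[y]y   (Q,y)→(S,x,←)
state=S head=1 tape=_z[x]xy   (S,x)→(P,z,→)
state=P head=2 tape=_zz[x]y   (P,x)→(Q,y,←)
state=Q head=1 tape=_z[z]yy   (Q,z)→(T,y,←)
state=T head=0 tape=_[z]yyy   (T,z)→(S,_,→)
state=S head=1 tape=__[y]yy   (S,y)→(Q,z,→)
state=Q head=2 tape=__z[y]y   (Q,y)→(S,x,←)
state=S head=1 tape=__[z]xy   (S,z)→(T,y,·)
state=T head=1 tape=__[y]xy   (T,y)→(P,_,←)
state=P head=0 tape=_[_]_xy   (P,_)→(P,y,·)
state=P head=0 tape=_[y]_xy   (P,y)→(Q,x,→)
state=Q head=1 tape=_x[_]xy   (Q,_)→(P,y,→)
state=P head=2 tape=_xy[x]y   (P,x)→(Q,y,←)
state=Q head=1 tape=_x[y]yy   (Q,y)→(S,x,←)
state=S head=0 tape=_[x]xyy   (S,x)→(P,z,→)
state=P head=1 tape=_z[x]yy   (P,x)→(Q,y,←)
state=Q head=0 tape=_[z]yyy   (Q,z)→(T,y,←)
state=T head=-1 tape=[_]yyyy   (T,_)→(R,x,·)
state=R head=-1 tape=[x]yyyy
No transition is defined for (R, x); M halts in state R.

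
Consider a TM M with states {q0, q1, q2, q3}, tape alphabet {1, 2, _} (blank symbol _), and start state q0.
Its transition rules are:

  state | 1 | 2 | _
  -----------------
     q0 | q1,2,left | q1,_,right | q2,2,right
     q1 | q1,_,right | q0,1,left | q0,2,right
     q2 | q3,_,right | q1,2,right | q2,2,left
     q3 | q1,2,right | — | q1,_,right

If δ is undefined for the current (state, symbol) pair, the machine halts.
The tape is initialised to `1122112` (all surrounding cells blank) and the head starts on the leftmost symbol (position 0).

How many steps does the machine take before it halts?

7

q0 | _[1]122112   read 1 → write 2, move left, go to q1
q1 | [_]2122112   read _ → write 2, move right, go to q0
q0 | 2[2]122112   read 2 → write _, move right, go to q1
q1 | 2_[1]22112   read 1 → write _, move right, go to q1
q1 | 2__[2]2112   read 2 → write 1, move left, go to q0
q0 | 2_[_]12112   read _ → write 2, move right, go to q2
q2 | 2_2[1]2112   read 1 → write _, move right, go to q3
q3 | 2_2_[2]112
M halts after 7 transitions.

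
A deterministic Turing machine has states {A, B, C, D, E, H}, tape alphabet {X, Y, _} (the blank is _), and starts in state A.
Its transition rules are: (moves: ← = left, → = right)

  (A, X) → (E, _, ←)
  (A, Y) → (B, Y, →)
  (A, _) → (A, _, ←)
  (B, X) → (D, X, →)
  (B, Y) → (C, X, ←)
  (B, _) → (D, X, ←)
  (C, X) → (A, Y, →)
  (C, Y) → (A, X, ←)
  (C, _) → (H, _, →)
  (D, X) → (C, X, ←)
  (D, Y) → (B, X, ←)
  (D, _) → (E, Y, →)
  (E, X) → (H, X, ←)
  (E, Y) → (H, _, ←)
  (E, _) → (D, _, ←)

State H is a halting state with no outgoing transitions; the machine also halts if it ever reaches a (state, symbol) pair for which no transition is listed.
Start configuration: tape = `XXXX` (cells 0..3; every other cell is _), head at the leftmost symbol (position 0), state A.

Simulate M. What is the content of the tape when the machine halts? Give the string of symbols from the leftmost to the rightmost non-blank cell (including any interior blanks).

YXX__XXX

A | ____[X]XXX   read X → write _, move ←, go to E
E | ___[_]_XXX   read _ → write _, move ←, go to D
D | __[_]__XXX   read _ → write Y, move →, go to E
E | __Y[_]_XXX   read _ → write _, move ←, go to D
D | __[Y]__XXX   read Y → write X, move ←, go to B
B | _[_]X__XXX   read _ → write X, move ←, go to D
D | [_]XX__XXX   read _ → write Y, move →, go to E
E | Y[X]X__XXX   read X → write X, move ←, go to H
H | [Y]XX__XXX
The non-blank tape span at halt is YXX__XXX.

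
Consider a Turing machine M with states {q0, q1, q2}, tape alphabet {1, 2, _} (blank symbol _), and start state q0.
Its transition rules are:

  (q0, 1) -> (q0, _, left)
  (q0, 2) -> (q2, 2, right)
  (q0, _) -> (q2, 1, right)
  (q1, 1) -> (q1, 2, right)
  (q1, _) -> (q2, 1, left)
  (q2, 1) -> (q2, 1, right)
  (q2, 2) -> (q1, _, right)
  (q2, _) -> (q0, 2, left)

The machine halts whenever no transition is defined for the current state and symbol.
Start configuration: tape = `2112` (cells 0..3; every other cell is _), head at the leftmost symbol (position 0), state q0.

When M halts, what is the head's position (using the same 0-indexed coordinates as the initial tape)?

q0 | [2]112_   read 2 → write 2, move right, go to q2
q2 | 2[1]12_   read 1 → write 1, move right, go to q2
q2 | 21[1]2_   read 1 → write 1, move right, go to q2
q2 | 211[2]_   read 2 → write _, move right, go to q1
q1 | 211_[_]   read _ → write 1, move left, go to q2
q2 | 211[_]1   read _ → write 2, move left, go to q0
q0 | 21[1]21   read 1 → write _, move left, go to q0
q0 | 2[1]_21   read 1 → write _, move left, go to q0
q0 | [2]__21   read 2 → write 2, move right, go to q2
q2 | 2[_]_21   read _ → write 2, move left, go to q0
q0 | [2]2_21   read 2 → write 2, move right, go to q2
q2 | 2[2]_21   read 2 → write _, move right, go to q1
q1 | 2_[_]21   read _ → write 1, move left, go to q2
q2 | 2[_]121   read _ → write 2, move left, go to q0
q0 | [2]2121   read 2 → write 2, move right, go to q2
q2 | 2[2]121   read 2 → write _, move right, go to q1
q1 | 2_[1]21   read 1 → write 2, move right, go to q1
q1 | 2_2[2]1
At halt the head is at cell 3.

3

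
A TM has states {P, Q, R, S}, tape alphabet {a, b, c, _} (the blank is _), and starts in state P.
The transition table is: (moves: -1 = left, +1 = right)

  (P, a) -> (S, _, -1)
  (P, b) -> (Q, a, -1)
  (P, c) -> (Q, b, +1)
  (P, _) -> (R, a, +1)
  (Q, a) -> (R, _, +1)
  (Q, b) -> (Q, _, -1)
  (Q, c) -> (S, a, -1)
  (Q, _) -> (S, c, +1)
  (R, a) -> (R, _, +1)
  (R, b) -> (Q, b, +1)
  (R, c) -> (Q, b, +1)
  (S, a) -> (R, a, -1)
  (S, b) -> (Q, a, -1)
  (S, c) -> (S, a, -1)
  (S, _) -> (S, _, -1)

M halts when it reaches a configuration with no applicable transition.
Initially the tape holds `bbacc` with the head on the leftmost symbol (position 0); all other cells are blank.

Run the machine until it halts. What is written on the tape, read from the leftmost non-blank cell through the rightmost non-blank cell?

b_bb

state=P head=0 tape=_[b]bacc_   (P,b)→(Q,a,-1)
state=Q head=-1 tape=[_]abacc_   (Q,_)→(S,c,+1)
state=S head=0 tape=c[a]bacc_   (S,a)→(R,a,-1)
state=R head=-1 tape=[c]abacc_   (R,c)→(Q,b,+1)
state=Q head=0 tape=b[a]bacc_   (Q,a)→(R,_,+1)
state=R head=1 tape=b_[b]acc_   (R,b)→(Q,b,+1)
state=Q head=2 tape=b_b[a]cc_   (Q,a)→(R,_,+1)
state=R head=3 tape=b_b_[c]c_   (R,c)→(Q,b,+1)
state=Q head=4 tape=b_b_b[c]_   (Q,c)→(S,a,-1)
state=S head=3 tape=b_b_[b]a_   (S,b)→(Q,a,-1)
state=Q head=2 tape=b_b[_]aa_   (Q,_)→(S,c,+1)
state=S head=3 tape=b_bc[a]a_   (S,a)→(R,a,-1)
state=R head=2 tape=b_b[c]aa_   (R,c)→(Q,b,+1)
state=Q head=3 tape=b_bb[a]a_   (Q,a)→(R,_,+1)
state=R head=4 tape=b_bb_[a]_   (R,a)→(R,_,+1)
state=R head=5 tape=b_bb__[_]
The non-blank tape span at halt is b_bb.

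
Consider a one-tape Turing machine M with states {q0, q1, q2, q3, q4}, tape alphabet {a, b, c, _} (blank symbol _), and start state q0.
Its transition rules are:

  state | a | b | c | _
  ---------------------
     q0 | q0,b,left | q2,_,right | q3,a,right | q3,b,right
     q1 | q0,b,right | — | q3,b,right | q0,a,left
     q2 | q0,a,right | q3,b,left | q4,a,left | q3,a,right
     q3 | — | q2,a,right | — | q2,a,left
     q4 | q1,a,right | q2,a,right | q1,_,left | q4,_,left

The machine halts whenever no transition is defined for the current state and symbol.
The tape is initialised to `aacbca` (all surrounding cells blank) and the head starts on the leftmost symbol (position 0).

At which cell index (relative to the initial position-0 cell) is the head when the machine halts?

-1

q0 | __[a]acbca   read a → write b, move left, go to q0
q0 | _[_]bacbca   read _ → write b, move right, go to q3
q3 | _b[b]acbca   read b → write a, move right, go to q2
q2 | _ba[a]cbca   read a → write a, move right, go to q0
q0 | _baa[c]bca   read c → write a, move right, go to q3
q3 | _baaa[b]ca   read b → write a, move right, go to q2
q2 | _baaaa[c]a   read c → write a, move left, go to q4
q4 | _baaa[a]aa   read a → write a, move right, go to q1
q1 | _baaaa[a]a   read a → write b, move right, go to q0
q0 | _baaaab[a]   read a → write b, move left, go to q0
q0 | _baaaa[b]b   read b → write _, move right, go to q2
q2 | _baaaa_[b]   read b → write b, move left, go to q3
q3 | _baaaa[_]b   read _ → write a, move left, go to q2
q2 | _baaa[a]ab   read a → write a, move right, go to q0
q0 | _baaaa[a]b   read a → write b, move left, go to q0
q0 | _baaa[a]bb   read a → write b, move left, go to q0
q0 | _baa[a]bbb   read a → write b, move left, go to q0
q0 | _ba[a]bbbb   read a → write b, move left, go to q0
q0 | _b[a]bbbbb   read a → write b, move left, go to q0
q0 | _[b]bbbbbb   read b → write _, move right, go to q2
q2 | __[b]bbbbb   read b → write b, move left, go to q3
q3 | _[_]bbbbbb   read _ → write a, move left, go to q2
q2 | [_]abbbbbb   read _ → write a, move right, go to q3
q3 | a[a]bbbbbb
At halt the head is at cell -1.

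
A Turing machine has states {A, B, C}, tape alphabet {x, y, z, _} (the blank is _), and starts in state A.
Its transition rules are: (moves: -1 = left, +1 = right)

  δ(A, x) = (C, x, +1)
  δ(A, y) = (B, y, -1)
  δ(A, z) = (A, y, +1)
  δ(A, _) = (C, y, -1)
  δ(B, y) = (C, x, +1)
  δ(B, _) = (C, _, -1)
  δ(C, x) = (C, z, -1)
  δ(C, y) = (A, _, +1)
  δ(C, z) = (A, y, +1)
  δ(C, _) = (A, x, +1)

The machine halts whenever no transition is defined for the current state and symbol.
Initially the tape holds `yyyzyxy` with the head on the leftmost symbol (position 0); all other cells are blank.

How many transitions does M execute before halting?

state=A head=0 tape=____[y]yyzyxy   (A,y)→(B,y,-1)
state=B head=-1 tape=___[_]yyyzyxy   (B,_)→(C,_,-1)
state=C head=-2 tape=__[_]_yyyzyxy   (C,_)→(A,x,+1)
state=A head=-1 tape=__x[_]yyyzyxy   (A,_)→(C,y,-1)
state=C head=-2 tape=__[x]yyyyzyxy   (C,x)→(C,z,-1)
state=C head=-3 tape=_[_]zyyyyzyxy   (C,_)→(A,x,+1)
state=A head=-2 tape=_x[z]yyyyzyxy   (A,z)→(A,y,+1)
state=A head=-1 tape=_xy[y]yyyzyxy   (A,y)→(B,y,-1)
state=B head=-2 tape=_x[y]yyyyzyxy   (B,y)→(C,x,+1)
state=C head=-1 tape=_xx[y]yyyzyxy   (C,y)→(A,_,+1)
state=A head=0 tape=_xx_[y]yyzyxy   (A,y)→(B,y,-1)
state=B head=-1 tape=_xx[_]yyyzyxy   (B,_)→(C,_,-1)
state=C head=-2 tape=_x[x]_yyyzyxy   (C,x)→(C,z,-1)
state=C head=-3 tape=_[x]z_yyyzyxy   (C,x)→(C,z,-1)
state=C head=-4 tape=[_]zz_yyyzyxy   (C,_)→(A,x,+1)
state=A head=-3 tape=x[z]z_yyyzyxy   (A,z)→(A,y,+1)
state=A head=-2 tape=xy[z]_yyyzyxy   (A,z)→(A,y,+1)
state=A head=-1 tape=xyy[_]yyyzyxy   (A,_)→(C,y,-1)
state=C head=-2 tape=xy[y]yyyyzyxy   (C,y)→(A,_,+1)
state=A head=-1 tape=xy_[y]yyyzyxy   (A,y)→(B,y,-1)
state=B head=-2 tape=xy[_]yyyyzyxy   (B,_)→(C,_,-1)
state=C head=-3 tape=x[y]_yyyyzyxy   (C,y)→(A,_,+1)
state=A head=-2 tape=x_[_]yyyyzyxy   (A,_)→(C,y,-1)
state=C head=-3 tape=x[_]yyyyyzyxy   (C,_)→(A,x,+1)
state=A head=-2 tape=xx[y]yyyyzyxy   (A,y)→(B,y,-1)
state=B head=-3 tape=x[x]yyyyyzyxy
M halts after 25 transitions.

25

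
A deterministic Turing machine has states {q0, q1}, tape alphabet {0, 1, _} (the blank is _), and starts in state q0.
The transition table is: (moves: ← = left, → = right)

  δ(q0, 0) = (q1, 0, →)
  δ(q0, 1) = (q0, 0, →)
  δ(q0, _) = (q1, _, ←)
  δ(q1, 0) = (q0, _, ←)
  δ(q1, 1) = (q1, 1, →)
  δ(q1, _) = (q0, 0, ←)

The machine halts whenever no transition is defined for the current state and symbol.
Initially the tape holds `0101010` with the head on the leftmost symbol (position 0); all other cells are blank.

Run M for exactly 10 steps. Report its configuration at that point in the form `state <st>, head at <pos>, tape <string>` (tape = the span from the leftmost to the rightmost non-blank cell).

state q0, head at 0, tape 0__1010

q0 | [0]101010   read 0 → write 0, move →, go to q1
q1 | 0[1]01010   read 1 → write 1, move →, go to q1
q1 | 01[0]1010   read 0 → write _, move ←, go to q0
q0 | 0[1]_1010   read 1 → write 0, move →, go to q0
q0 | 00[_]1010   read _ → write _, move ←, go to q1
q1 | 0[0]_1010   read 0 → write _, move ←, go to q0
q0 | [0]__1010   read 0 → write 0, move →, go to q1
q1 | 0[_]_1010   read _ → write 0, move ←, go to q0
q0 | [0]0_1010   read 0 → write 0, move →, go to q1
q1 | 0[0]_1010   read 0 → write _, move ←, go to q0
q0 | [0]__1010
After 10 steps: state q0, head at 0, tape 0__1010.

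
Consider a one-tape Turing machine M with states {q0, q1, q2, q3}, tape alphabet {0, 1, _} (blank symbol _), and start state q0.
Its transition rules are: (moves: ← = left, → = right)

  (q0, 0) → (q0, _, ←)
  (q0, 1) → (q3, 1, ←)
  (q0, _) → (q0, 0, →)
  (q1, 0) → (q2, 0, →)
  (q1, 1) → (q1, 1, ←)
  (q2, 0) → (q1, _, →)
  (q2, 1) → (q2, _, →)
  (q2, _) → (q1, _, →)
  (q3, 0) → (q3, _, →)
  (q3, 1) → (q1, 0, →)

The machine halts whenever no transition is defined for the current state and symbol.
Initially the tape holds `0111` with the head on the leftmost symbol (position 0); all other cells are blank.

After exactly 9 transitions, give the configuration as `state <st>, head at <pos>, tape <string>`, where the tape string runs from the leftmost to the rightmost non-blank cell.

state=q0 head=0 tape=_[0]111   (q0,0)→(q0,_,←)
state=q0 head=-1 tape=[_]_111   (q0,_)→(q0,0,→)
state=q0 head=0 tape=0[_]111   (q0,_)→(q0,0,→)
state=q0 head=1 tape=00[1]11   (q0,1)→(q3,1,←)
state=q3 head=0 tape=0[0]111   (q3,0)→(q3,_,→)
state=q3 head=1 tape=0_[1]11   (q3,1)→(q1,0,→)
state=q1 head=2 tape=0_0[1]1   (q1,1)→(q1,1,←)
state=q1 head=1 tape=0_[0]11   (q1,0)→(q2,0,→)
state=q2 head=2 tape=0_0[1]1   (q2,1)→(q2,_,→)
state=q2 head=3 tape=0_0_[1]
After 9 steps: state q2, head at 3, tape 0_0_1.

state q2, head at 3, tape 0_0_1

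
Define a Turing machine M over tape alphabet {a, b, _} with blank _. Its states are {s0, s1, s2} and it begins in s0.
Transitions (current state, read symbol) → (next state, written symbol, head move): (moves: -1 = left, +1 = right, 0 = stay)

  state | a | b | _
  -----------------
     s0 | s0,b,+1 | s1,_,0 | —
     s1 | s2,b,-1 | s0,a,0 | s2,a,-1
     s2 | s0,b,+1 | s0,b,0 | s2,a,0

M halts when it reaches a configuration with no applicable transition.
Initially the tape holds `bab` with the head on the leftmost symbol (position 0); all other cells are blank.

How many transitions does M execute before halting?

s0 | __[b]ab_   read b → write _, move 0, go to s1
s1 | __[_]ab_   read _ → write a, move -1, go to s2
s2 | _[_]aab_   read _ → write a, move 0, go to s2
s2 | _[a]aab_   read a → write b, move +1, go to s0
s0 | _b[a]ab_   read a → write b, move +1, go to s0
s0 | _bb[a]b_   read a → write b, move +1, go to s0
s0 | _bbb[b]_   read b → write _, move 0, go to s1
s1 | _bbb[_]_   read _ → write a, move -1, go to s2
s2 | _bb[b]a_   read b → write b, move 0, go to s0
s0 | _bb[b]a_   read b → write _, move 0, go to s1
s1 | _bb[_]a_   read _ → write a, move -1, go to s2
s2 | _b[b]aa_   read b → write b, move 0, go to s0
s0 | _b[b]aa_   read b → write _, move 0, go to s1
s1 | _b[_]aa_   read _ → write a, move -1, go to s2
s2 | _[b]aaa_   read b → write b, move 0, go to s0
s0 | _[b]aaa_   read b → write _, move 0, go to s1
s1 | _[_]aaa_   read _ → write a, move -1, go to s2
s2 | [_]aaaa_   read _ → write a, move 0, go to s2
s2 | [a]aaaa_   read a → write b, move +1, go to s0
s0 | b[a]aaa_   read a → write b, move +1, go to s0
s0 | bb[a]aa_   read a → write b, move +1, go to s0
s0 | bbb[a]a_   read a → write b, move +1, go to s0
s0 | bbbb[a]_   read a → write b, move +1, go to s0
s0 | bbbbb[_]
M halts after 23 transitions.

23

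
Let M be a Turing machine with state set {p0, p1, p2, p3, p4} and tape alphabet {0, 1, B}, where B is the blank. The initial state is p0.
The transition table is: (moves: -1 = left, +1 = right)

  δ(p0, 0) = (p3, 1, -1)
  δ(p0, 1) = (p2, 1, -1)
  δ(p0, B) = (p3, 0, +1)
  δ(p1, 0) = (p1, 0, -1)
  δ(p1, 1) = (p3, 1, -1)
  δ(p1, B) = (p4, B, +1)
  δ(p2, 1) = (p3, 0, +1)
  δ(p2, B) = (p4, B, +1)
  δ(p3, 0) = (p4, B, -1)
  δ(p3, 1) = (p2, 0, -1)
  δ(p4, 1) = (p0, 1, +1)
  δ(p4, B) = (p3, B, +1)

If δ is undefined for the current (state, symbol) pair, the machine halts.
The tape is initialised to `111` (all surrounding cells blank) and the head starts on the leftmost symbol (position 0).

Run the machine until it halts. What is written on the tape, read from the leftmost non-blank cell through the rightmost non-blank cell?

001

state=p0 head=0 tape=B[1]11   (p0,1)→(p2,1,-1)
state=p2 head=-1 tape=[B]111   (p2,B)→(p4,B,+1)
state=p4 head=0 tape=B[1]11   (p4,1)→(p0,1,+1)
state=p0 head=1 tape=B1[1]1   (p0,1)→(p2,1,-1)
state=p2 head=0 tape=B[1]11   (p2,1)→(p3,0,+1)
state=p3 head=1 tape=B0[1]1   (p3,1)→(p2,0,-1)
state=p2 head=0 tape=B[0]01
The non-blank tape span at halt is 001.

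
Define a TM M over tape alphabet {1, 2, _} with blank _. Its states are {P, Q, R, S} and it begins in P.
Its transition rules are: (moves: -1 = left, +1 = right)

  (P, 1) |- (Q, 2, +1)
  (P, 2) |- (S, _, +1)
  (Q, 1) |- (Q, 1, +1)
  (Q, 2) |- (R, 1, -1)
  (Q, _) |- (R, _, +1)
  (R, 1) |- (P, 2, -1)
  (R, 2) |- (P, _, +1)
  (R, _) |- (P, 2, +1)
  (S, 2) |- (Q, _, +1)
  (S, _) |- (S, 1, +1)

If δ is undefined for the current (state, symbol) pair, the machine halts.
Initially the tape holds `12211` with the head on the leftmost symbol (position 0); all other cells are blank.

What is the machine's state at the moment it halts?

state=P head=0 tape=[1]2211___   (P,1)→(Q,2,+1)
state=Q head=1 tape=2[2]211___   (Q,2)→(R,1,-1)
state=R head=0 tape=[2]1211___   (R,2)→(P,_,+1)
state=P head=1 tape=_[1]211___   (P,1)→(Q,2,+1)
state=Q head=2 tape=_2[2]11___   (Q,2)→(R,1,-1)
state=R head=1 tape=_[2]111___   (R,2)→(P,_,+1)
state=P head=2 tape=__[1]11___   (P,1)→(Q,2,+1)
state=Q head=3 tape=__2[1]1___   (Q,1)→(Q,1,+1)
state=Q head=4 tape=__21[1]___   (Q,1)→(Q,1,+1)
state=Q head=5 tape=__211[_]__   (Q,_)→(R,_,+1)
state=R head=6 tape=__211_[_]_   (R,_)→(P,2,+1)
state=P head=7 tape=__211_2[_]
No transition is defined for (P, _); M halts in state P.

P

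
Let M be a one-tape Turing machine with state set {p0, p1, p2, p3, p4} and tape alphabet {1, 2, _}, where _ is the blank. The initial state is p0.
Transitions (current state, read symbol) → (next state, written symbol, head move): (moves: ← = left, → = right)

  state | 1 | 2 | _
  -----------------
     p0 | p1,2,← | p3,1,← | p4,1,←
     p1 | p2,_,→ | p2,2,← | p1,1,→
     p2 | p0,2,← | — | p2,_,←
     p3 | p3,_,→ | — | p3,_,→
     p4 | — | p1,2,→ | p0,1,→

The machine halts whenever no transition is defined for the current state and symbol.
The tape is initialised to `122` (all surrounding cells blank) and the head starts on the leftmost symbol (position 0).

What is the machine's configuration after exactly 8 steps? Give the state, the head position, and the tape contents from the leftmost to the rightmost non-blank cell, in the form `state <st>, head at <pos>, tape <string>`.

p0 | ___[1]22   read 1 → write 2, move ←, go to p1
p1 | __[_]222   read _ → write 1, move →, go to p1
p1 | __1[2]22   read 2 → write 2, move ←, go to p2
p2 | __[1]222   read 1 → write 2, move ←, go to p0
p0 | _[_]2222   read _ → write 1, move ←, go to p4
p4 | [_]12222   read _ → write 1, move →, go to p0
p0 | 1[1]2222   read 1 → write 2, move ←, go to p1
p1 | [1]22222   read 1 → write _, move →, go to p2
p2 | _[2]2222
After 8 steps: state p2, head at -2, tape 22222.

state p2, head at -2, tape 22222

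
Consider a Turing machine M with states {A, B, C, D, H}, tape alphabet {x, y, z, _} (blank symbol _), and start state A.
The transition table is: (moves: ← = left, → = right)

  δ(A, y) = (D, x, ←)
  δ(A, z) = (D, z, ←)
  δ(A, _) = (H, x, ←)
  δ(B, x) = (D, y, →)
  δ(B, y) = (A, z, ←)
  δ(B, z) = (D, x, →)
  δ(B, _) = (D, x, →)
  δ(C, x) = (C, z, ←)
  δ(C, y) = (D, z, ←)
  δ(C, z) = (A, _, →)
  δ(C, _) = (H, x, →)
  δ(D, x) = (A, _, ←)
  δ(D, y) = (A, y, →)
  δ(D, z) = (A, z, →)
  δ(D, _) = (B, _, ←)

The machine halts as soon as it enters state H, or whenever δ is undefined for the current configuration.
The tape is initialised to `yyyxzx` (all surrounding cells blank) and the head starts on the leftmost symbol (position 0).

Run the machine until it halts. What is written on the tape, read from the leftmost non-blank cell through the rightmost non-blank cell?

xz_xyyxzx

state=A head=0 tape=____[y]yyxzx   (A,y)→(D,x,←)
state=D head=-1 tape=___[_]xyyxzx   (D,_)→(B,_,←)
state=B head=-2 tape=__[_]_xyyxzx   (B,_)→(D,x,→)
state=D head=-1 tape=__x[_]xyyxzx   (D,_)→(B,_,←)
state=B head=-2 tape=__[x]_xyyxzx   (B,x)→(D,y,→)
state=D head=-1 tape=__y[_]xyyxzx   (D,_)→(B,_,←)
state=B head=-2 tape=__[y]_xyyxzx   (B,y)→(A,z,←)
state=A head=-3 tape=_[_]z_xyyxzx   (A,_)→(H,x,←)
state=H head=-4 tape=[_]xz_xyyxzx
The non-blank tape span at halt is xz_xyyxzx.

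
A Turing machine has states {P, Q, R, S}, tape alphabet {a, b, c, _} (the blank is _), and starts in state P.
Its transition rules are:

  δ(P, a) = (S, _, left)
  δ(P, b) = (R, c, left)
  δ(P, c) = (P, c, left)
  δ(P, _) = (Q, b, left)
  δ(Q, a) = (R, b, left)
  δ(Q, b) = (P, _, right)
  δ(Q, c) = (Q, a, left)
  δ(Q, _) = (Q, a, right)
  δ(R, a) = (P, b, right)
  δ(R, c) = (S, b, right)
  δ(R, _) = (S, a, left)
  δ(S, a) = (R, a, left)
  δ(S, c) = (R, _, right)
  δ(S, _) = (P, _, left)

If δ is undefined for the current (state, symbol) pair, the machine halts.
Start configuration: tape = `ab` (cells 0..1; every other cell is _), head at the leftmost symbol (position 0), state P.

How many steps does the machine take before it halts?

P | ___[a]b   read a → write _, move left, go to S
S | __[_]_b   read _ → write _, move left, go to P
P | _[_]__b   read _ → write b, move left, go to Q
Q | [_]b__b   read _ → write a, move right, go to Q
Q | a[b]__b   read b → write _, move right, go to P
P | a_[_]_b   read _ → write b, move left, go to Q
Q | a[_]b_b   read _ → write a, move right, go to Q
Q | aa[b]_b   read b → write _, move right, go to P
P | aa_[_]b   read _ → write b, move left, go to Q
Q | aa[_]bb   read _ → write a, move right, go to Q
Q | aaa[b]b   read b → write _, move right, go to P
P | aaa_[b]   read b → write c, move left, go to R
R | aaa[_]c   read _ → write a, move left, go to S
S | aa[a]ac   read a → write a, move left, go to R
R | a[a]aac   read a → write b, move right, go to P
P | ab[a]ac   read a → write _, move left, go to S
S | a[b]_ac
M halts after 16 transitions.

16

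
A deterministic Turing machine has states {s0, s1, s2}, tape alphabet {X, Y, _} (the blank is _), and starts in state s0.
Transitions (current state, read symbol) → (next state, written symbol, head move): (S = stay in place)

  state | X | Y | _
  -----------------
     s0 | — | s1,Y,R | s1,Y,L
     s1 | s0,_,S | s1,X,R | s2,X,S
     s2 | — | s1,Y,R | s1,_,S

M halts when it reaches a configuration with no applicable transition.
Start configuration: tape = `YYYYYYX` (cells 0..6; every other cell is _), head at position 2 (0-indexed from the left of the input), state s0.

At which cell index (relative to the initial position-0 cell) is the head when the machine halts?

7

state=s0 head=2 tape=YY[Y]YYYX_   (s0,Y)→(s1,Y,R)
state=s1 head=3 tape=YYY[Y]YYX_   (s1,Y)→(s1,X,R)
state=s1 head=4 tape=YYYX[Y]YX_   (s1,Y)→(s1,X,R)
state=s1 head=5 tape=YYYXX[Y]X_   (s1,Y)→(s1,X,R)
state=s1 head=6 tape=YYYXXX[X]_   (s1,X)→(s0,_,S)
state=s0 head=6 tape=YYYXXX[_]_   (s0,_)→(s1,Y,L)
state=s1 head=5 tape=YYYXX[X]Y_   (s1,X)→(s0,_,S)
state=s0 head=5 tape=YYYXX[_]Y_   (s0,_)→(s1,Y,L)
state=s1 head=4 tape=YYYX[X]YY_   (s1,X)→(s0,_,S)
state=s0 head=4 tape=YYYX[_]YY_   (s0,_)→(s1,Y,L)
state=s1 head=3 tape=YYY[X]YYY_   (s1,X)→(s0,_,S)
state=s0 head=3 tape=YYY[_]YYY_   (s0,_)→(s1,Y,L)
state=s1 head=2 tape=YY[Y]YYYY_   (s1,Y)→(s1,X,R)
state=s1 head=3 tape=YYX[Y]YYY_   (s1,Y)→(s1,X,R)
state=s1 head=4 tape=YYXX[Y]YY_   (s1,Y)→(s1,X,R)
state=s1 head=5 tape=YYXXX[Y]Y_   (s1,Y)→(s1,X,R)
state=s1 head=6 tape=YYXXXX[Y]_   (s1,Y)→(s1,X,R)
state=s1 head=7 tape=YYXXXXX[_]   (s1,_)→(s2,X,S)
state=s2 head=7 tape=YYXXXXX[X]
At halt the head is at cell 7.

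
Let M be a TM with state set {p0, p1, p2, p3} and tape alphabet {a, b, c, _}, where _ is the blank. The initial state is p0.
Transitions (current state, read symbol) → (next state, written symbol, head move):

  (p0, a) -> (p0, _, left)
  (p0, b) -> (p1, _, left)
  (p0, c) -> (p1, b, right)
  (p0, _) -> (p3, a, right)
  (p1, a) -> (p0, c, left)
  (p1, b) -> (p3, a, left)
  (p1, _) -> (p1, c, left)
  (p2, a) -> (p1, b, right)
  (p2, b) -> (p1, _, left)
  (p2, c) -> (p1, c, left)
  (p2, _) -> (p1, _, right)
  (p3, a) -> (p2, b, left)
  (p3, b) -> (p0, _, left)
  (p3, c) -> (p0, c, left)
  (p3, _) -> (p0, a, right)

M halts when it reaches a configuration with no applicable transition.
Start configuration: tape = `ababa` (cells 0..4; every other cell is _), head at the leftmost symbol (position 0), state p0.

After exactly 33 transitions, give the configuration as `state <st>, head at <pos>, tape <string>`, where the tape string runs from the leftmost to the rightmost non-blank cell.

state=p0 head=0 tape=_____[a]baba   (p0,a)→(p0,_,left)
state=p0 head=-1 tape=____[_]_baba   (p0,_)→(p3,a,right)
state=p3 head=0 tape=____a[_]baba   (p3,_)→(p0,a,right)
state=p0 head=1 tape=____aa[b]aba   (p0,b)→(p1,_,left)
state=p1 head=0 tape=____a[a]_aba   (p1,a)→(p0,c,left)
state=p0 head=-1 tape=____[a]c_aba   (p0,a)→(p0,_,left)
state=p0 head=-2 tape=___[_]_c_aba   (p0,_)→(p3,a,right)
state=p3 head=-1 tape=___a[_]c_aba   (p3,_)→(p0,a,right)
state=p0 head=0 tape=___aa[c]_aba   (p0,c)→(p1,b,right)
state=p1 head=1 tape=___aab[_]aba   (p1,_)→(p1,c,left)
state=p1 head=0 tape=___aa[b]caba   (p1,b)→(p3,a,left)
state=p3 head=-1 tape=___a[a]acaba   (p3,a)→(p2,b,left)
state=p2 head=-2 tape=___[a]bacaba   (p2,a)→(p1,b,right)
state=p1 head=-1 tape=___b[b]acaba   (p1,b)→(p3,a,left)
state=p3 head=-2 tape=___[b]aacaba   (p3,b)→(p0,_,left)
state=p0 head=-3 tape=__[_]_aacaba   (p0,_)→(p3,a,right)
state=p3 head=-2 tape=__a[_]aacaba   (p3,_)→(p0,a,right)
state=p0 head=-1 tape=__aa[a]acaba   (p0,a)→(p0,_,left)
state=p0 head=-2 tape=__a[a]_acaba   (p0,a)→(p0,_,left)
state=p0 head=-3 tape=__[a]__acaba   (p0,a)→(p0,_,left)
state=p0 head=-4 tape=_[_]___acaba   (p0,_)→(p3,a,right)
state=p3 head=-3 tape=_a[_]__acaba   (p3,_)→(p0,a,right)
state=p0 head=-2 tape=_aa[_]_acaba   (p0,_)→(p3,a,right)
state=p3 head=-1 tape=_aaa[_]acaba   (p3,_)→(p0,a,right)
state=p0 head=0 tape=_aaaa[a]caba   (p0,a)→(p0,_,left)
state=p0 head=-1 tape=_aaa[a]_caba   (p0,a)→(p0,_,left)
state=p0 head=-2 tape=_aa[a]__caba   (p0,a)→(p0,_,left)
state=p0 head=-3 tape=_a[a]___caba   (p0,a)→(p0,_,left)
state=p0 head=-4 tape=_[a]____caba   (p0,a)→(p0,_,left)
state=p0 head=-5 tape=[_]_____caba   (p0,_)→(p3,a,right)
state=p3 head=-4 tape=a[_]____caba   (p3,_)→(p0,a,right)
state=p0 head=-3 tape=aa[_]___caba   (p0,_)→(p3,a,right)
state=p3 head=-2 tape=aaa[_]__caba   (p3,_)→(p0,a,right)
state=p0 head=-1 tape=aaaa[_]_caba
After 33 steps: state p0, head at -1, tape aaaa__caba.

state p0, head at -1, tape aaaa__caba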